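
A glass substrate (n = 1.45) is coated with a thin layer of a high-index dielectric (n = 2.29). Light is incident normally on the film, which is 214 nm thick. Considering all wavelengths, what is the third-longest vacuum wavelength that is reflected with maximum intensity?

At the upper boundary (n = 1.0 to n = 2.29) the reflected ray undergoes a half-wave phase shift.
At the lower boundary (n = 2.29 to n = 1.45) the reflected ray undergoes no phase shift.
Exactly one π shift → a net half-wave offset.
With one net inversion, constructive interference in reflection requires 2 n t = (m + ½) λ.
λ = 2 n t / (m + ½). The third-longest wavelength is m = 2: λ = 2 × 2.29 × 214 / 2.50 = 392 nm.

392 nm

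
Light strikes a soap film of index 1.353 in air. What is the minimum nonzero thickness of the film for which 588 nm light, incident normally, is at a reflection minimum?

217 nm

Top surface (1.0 → 1.353): reflection off a higher-index medium gives a half-wave phase shift.
At the lower boundary (n = 1.353 to n = 1.0) the reflected ray undergoes no phase shift.
Net: one phase inversion between the two reflected rays.
With one net inversion, destructive interference in reflection requires 2 n t = m λ.
Minimum nonzero at m = 1: t = λ / (2 n) = 588 / (2 × 1.353) = 217 nm.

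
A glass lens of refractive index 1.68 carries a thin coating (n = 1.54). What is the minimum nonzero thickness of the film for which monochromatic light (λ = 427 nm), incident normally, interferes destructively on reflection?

69.3 nm

Top surface (1.0 → 1.54): reflection off a higher-index medium gives a half-wave phase shift.
Bottom surface (1.54 → 1.68): reflection off a higher-index medium gives a half-wave phase shift.
The two reflections carry the same phase change, so no net offset.
So the condition for destructive reflection is 2 n t = (m + ½) λ.
Minimum at m = 0: t = λ / (4 n) = 427 / (4 × 1.54) = 69.3 nm.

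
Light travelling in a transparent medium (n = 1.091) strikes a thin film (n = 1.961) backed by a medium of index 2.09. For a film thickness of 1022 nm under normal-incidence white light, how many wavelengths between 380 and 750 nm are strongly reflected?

5

At the upper boundary (n = 1.091 to n = 1.961) the reflected ray undergoes a half-wave phase shift.
Bottom surface (1.961 → 2.09): reflection off a higher-index medium gives a half-wave phase shift.
Net: no relative phase inversion (both shifts match).
For strong reflection here: 2 n t = m λ.
λ = 2 n t / m = 4008 / m nm.
m=5: 802 nm (IR); m=6: 668 nm (visible); m=7: 573 nm (visible); m=8: 501 nm (visible); m=9: 445 nm (visible); m=10: 401 nm (visible); m=11: 364 nm (UV).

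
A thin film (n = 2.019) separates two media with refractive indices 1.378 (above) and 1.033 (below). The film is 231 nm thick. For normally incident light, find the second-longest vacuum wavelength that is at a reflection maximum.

Ray reflecting at the top interface goes from n = 1.378 toward n = 2.019: a half-wave phase shift.
Ray reflecting at the bottom interface goes from n = 2.019 toward n = 1.033: no phase shift.
Net: one phase inversion between the two reflected rays.
With one net inversion, constructive interference in reflection requires 2 n t = (m + ½) λ.
λ = 2 n t / (m + ½). The second-longest wavelength is m = 1: λ = 2 × 2.019 × 231 / 1.50 = 622 nm.

622 nm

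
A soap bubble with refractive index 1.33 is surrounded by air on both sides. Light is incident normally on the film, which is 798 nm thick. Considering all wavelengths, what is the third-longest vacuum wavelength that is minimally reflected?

708 nm

Top surface (1.0 → 1.33): reflection off a higher-index medium gives a half-wave phase shift.
At the lower boundary (n = 1.33 to n = 1.0) the reflected ray undergoes no phase shift.
Exactly one π shift → a net half-wave offset.
So the condition for destructive reflection is 2 n t = m λ.
λ = 2 n t / m. The third-longest wavelength is m = 3: λ = 2 × 1.33 × 798 / 3.00 = 708 nm.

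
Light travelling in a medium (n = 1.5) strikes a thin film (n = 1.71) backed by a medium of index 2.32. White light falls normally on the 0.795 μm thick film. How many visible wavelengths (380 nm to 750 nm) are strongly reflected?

Top surface (1.5 → 1.71): reflection off a higher-index medium gives a half-wave phase shift.
Bottom surface (1.71 → 2.32): reflection off a higher-index medium gives a half-wave phase shift.
The two reflections carry the same phase change, so no net offset.
For strong reflection here: 2 n t = m λ.
λ = 2 n t / m = 2719 / m nm.
m=3: 906 nm (IR); m=4: 680 nm (visible); m=5: 544 nm (visible); m=6: 453 nm (visible); m=7: 388 nm (visible); m=8: 340 nm (UV).

4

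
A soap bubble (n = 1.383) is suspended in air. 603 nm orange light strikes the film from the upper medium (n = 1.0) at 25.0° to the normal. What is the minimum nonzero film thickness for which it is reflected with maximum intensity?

At the upper boundary (n = 1.0 to n = 1.383) the reflected ray undergoes a half-wave phase shift.
At the lower boundary (n = 1.383 to n = 1.0) the reflected ray undergoes no phase shift.
Net: one phase inversion between the two reflected rays.
So the condition for constructive reflection is 2 n t cos θ_r = (m + ½) λ.
Snell's law: 1.0 sin 25.0° = 1.383 sin θ_r → sin θ_r = 0.306, cos θ_r = 0.952.
Minimum at m = 0: t = λ / (4 n cos θ_r) = 603 / (4 × 1.383 × 0.952) = 114 nm.

114 nm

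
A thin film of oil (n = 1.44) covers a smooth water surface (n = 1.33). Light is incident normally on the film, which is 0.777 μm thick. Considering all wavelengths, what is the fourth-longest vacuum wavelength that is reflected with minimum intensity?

Ray reflecting at the top interface goes from n = 1.0 toward n = 1.44: a half-wave phase shift.
Bottom surface (1.44 → 1.33): reflection off a lower-index medium gives no phase shift.
Exactly one π shift → a net half-wave offset.
With one net inversion, destructive interference in reflection requires 2 n t = m λ.
λ = 2 n t / m. The fourth-longest wavelength is m = 4: λ = 2 × 1.44 × 777 / 4.00 = 559 nm.

559 nm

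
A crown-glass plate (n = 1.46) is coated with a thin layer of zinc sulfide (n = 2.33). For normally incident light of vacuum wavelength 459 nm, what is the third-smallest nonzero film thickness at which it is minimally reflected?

295 nm

Ray reflecting at the top interface goes from n = 1.0 toward n = 2.33: a half-wave phase shift.
Ray reflecting at the bottom interface goes from n = 2.33 toward n = 1.46: no phase shift.
Net: one phase inversion between the two reflected rays.
So the condition for destructive reflection is 2 n t = m λ.
The third-smallest nonzero thickness corresponds to m = 3: t = m λ / (2 n) = 3.00 × 459 / (2 × 2.33) = 295 nm.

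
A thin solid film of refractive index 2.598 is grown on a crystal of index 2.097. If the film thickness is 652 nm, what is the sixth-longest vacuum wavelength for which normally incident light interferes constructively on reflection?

At the upper boundary (n = 1.0 to n = 2.598) the reflected ray undergoes a half-wave phase shift.
Bottom surface (2.598 → 2.097): reflection off a lower-index medium gives no phase shift.
Net: one phase inversion between the two reflected rays.
So the condition for constructive reflection is 2 n t = (m + ½) λ.
λ = 2 n t / (m + ½). The sixth-longest wavelength is m = 5: λ = 2 × 2.598 × 652 / 5.50 = 616 nm.

616 nm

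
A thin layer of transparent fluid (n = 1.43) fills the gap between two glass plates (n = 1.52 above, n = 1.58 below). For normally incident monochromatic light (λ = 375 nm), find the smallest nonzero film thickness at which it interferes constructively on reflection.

At the upper boundary (n = 1.52 to n = 1.43) the reflected ray undergoes no phase shift.
Bottom surface (1.43 → 1.58): reflection off a higher-index medium gives a half-wave phase shift.
Net: one phase inversion between the two reflected rays.
With one net inversion, constructive interference in reflection requires 2 n t = (m + ½) λ.
Minimum at m = 0: t = λ / (4 n) = 375 / (4 × 1.43) = 65.6 nm.

65.6 nm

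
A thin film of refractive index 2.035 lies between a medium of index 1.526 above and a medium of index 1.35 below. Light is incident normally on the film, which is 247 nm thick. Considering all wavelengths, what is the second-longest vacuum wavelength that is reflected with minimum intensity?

Top surface (1.526 → 2.035): reflection off a higher-index medium gives a half-wave phase shift.
Bottom surface (2.035 → 1.35): reflection off a lower-index medium gives no phase shift.
Exactly one π shift → a net half-wave offset.
For dark reflection here: 2 n t = m λ.
λ = 2 n t / m. The second-longest wavelength is m = 2: λ = 2 × 2.035 × 247 / 2.00 = 503 nm.

503 nm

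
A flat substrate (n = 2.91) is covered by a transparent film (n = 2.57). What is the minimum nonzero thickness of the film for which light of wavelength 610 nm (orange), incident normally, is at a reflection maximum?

Ray reflecting at the top interface goes from n = 1.0 toward n = 2.57: a half-wave phase shift.
Bottom surface (2.57 → 2.91): reflection off a higher-index medium gives a half-wave phase shift.
The two reflections carry the same phase change, so no net offset.
For maximum reflection here: 2 n t = m λ.
Minimum nonzero at m = 1: t = λ / (2 n) = 610 / (2 × 2.57) = 119 nm.

119 nm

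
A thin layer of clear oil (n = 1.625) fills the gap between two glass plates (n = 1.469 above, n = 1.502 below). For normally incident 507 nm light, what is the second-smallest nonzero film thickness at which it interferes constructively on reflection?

Top surface (1.469 → 1.625): reflection off a higher-index medium gives a half-wave phase shift.
Bottom surface (1.625 → 1.502): reflection off a lower-index medium gives no phase shift.
Net: one phase inversion between the two reflected rays.
So the condition for constructive reflection is 2 n t = (m + ½) λ.
The second-smallest nonzero thickness corresponds to m = 1: t = (m + ½) λ / (2 n) = 1.50 × 507 / (2 × 1.625) = 234 nm.

234 nm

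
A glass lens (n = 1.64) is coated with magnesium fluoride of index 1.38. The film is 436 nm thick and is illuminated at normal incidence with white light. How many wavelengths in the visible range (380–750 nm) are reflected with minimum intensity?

1

Top surface (1.0 → 1.38): reflection off a higher-index medium gives a half-wave phase shift.
Ray reflecting at the bottom interface goes from n = 1.38 toward n = 1.64: a half-wave phase shift.
Zero or two π shifts → no net half-wave offset.
For minimum reflection here: 2 n t = (m + ½) λ.
λ = 2 n t / (m + ½) = 1203 / (m + ½) nm.
m=1: 802 nm (IR); m=2: 481 nm (visible); m=3: 344 nm (UV).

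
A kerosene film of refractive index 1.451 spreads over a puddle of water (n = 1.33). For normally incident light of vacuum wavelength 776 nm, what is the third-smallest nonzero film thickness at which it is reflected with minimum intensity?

Top surface (1.0 → 1.451): reflection off a higher-index medium gives a half-wave phase shift.
Ray reflecting at the bottom interface goes from n = 1.451 toward n = 1.33: no phase shift.
Exactly one π shift → a net half-wave offset.
For minimum reflection here: 2 n t = m λ.
The third-smallest nonzero thickness corresponds to m = 3: t = m λ / (2 n) = 3.00 × 776 / (2 × 1.451) = 802 nm.

802 nm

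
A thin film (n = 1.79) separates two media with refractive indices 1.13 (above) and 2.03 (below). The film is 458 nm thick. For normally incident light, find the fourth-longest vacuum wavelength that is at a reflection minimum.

468 nm

Top surface (1.13 → 1.79): reflection off a higher-index medium gives a half-wave phase shift.
Ray reflecting at the bottom interface goes from n = 1.79 toward n = 2.03: a half-wave phase shift.
Net: no relative phase inversion (both shifts match).
For dark reflection here: 2 n t = (m + ½) λ.
λ = 2 n t / (m + ½). The fourth-longest wavelength is m = 3: λ = 2 × 1.79 × 458 / 3.50 = 468 nm.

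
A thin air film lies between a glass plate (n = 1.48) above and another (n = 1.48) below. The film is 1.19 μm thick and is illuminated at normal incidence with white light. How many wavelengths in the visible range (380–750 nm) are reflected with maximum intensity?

3

At the upper boundary (n = 1.48 to n = 1.0) the reflected ray undergoes no phase shift.
Bottom surface (1.0 → 1.48): reflection off a higher-index medium gives a half-wave phase shift.
The two reflections differ by half a wavelength.
With one net inversion, constructive interference in reflection requires 2 n t = (m + ½) λ.
λ = 2 n t / (m + ½) = 2380 / (m + ½) nm.
m=2: 952 nm (IR); m=3: 680 nm (visible); m=4: 529 nm (visible); m=5: 433 nm (visible); m=6: 366 nm (UV).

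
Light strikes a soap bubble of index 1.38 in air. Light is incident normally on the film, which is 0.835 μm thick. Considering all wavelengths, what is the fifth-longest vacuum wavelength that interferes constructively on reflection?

Top surface (1.0 → 1.38): reflection off a higher-index medium gives a half-wave phase shift.
At the lower boundary (n = 1.38 to n = 1.0) the reflected ray undergoes no phase shift.
The two reflections differ by half a wavelength.
For strong reflection here: 2 n t = (m + ½) λ.
λ = 2 n t / (m + ½). The fifth-longest wavelength is m = 4: λ = 2 × 1.38 × 835 / 4.50 = 512 nm.

512 nm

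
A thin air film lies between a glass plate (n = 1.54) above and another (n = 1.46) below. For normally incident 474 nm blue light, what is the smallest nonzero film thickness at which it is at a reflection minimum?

Top surface (1.54 → 1.0): reflection off a lower-index medium gives no phase shift.
Bottom surface (1.0 → 1.46): reflection off a higher-index medium gives a half-wave phase shift.
The two reflections differ by half a wavelength.
For dark reflection here: 2 n t = m λ.
The smallest nonzero thickness corresponds to m = 1: t = m λ / (2 n) = 1.00 × 474 / (2 × 1.0) = 237 nm.

237 nm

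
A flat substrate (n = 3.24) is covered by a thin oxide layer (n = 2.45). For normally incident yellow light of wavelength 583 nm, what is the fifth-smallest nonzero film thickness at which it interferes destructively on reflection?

At the upper boundary (n = 1.0 to n = 2.45) the reflected ray undergoes a half-wave phase shift.
Bottom surface (2.45 → 3.24): reflection off a higher-index medium gives a half-wave phase shift.
Net: no relative phase inversion (both shifts match).
So the condition for destructive reflection is 2 n t = (m + ½) λ.
The fifth-smallest nonzero thickness corresponds to m = 4: t = (m + ½) λ / (2 n) = 4.50 × 583 / (2 × 2.45) = 535 nm.

535 nm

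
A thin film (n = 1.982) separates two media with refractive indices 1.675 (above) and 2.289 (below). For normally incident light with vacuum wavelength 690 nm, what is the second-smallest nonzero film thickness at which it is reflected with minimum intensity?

261 nm

At the upper boundary (n = 1.675 to n = 1.982) the reflected ray undergoes a half-wave phase shift.
Bottom surface (1.982 → 2.289): reflection off a higher-index medium gives a half-wave phase shift.
The two reflections carry the same phase change, so no net offset.
With no net inversion, destructive interference in reflection requires 2 n t = (m + ½) λ.
The second-smallest nonzero thickness corresponds to m = 1: t = (m + ½) λ / (2 n) = 1.50 × 690 / (2 × 1.982) = 261 nm.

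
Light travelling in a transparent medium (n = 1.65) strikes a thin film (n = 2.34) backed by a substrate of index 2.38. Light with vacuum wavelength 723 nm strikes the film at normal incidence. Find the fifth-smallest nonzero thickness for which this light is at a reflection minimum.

695 nm

Ray reflecting at the top interface goes from n = 1.65 toward n = 2.34: a half-wave phase shift.
Bottom surface (2.34 → 2.38): reflection off a higher-index medium gives a half-wave phase shift.
Zero or two π shifts → no net half-wave offset.
For dark reflection here: 2 n t = (m + ½) λ.
The fifth-smallest nonzero thickness corresponds to m = 4: t = (m + ½) λ / (2 n) = 4.50 × 723 / (2 × 2.34) = 695 nm.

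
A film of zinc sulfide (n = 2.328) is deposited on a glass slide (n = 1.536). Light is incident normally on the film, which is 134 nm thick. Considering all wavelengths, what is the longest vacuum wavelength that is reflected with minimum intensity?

At the upper boundary (n = 1.0 to n = 2.328) the reflected ray undergoes a half-wave phase shift.
Ray reflecting at the bottom interface goes from n = 2.328 toward n = 1.536: no phase shift.
The two reflections differ by half a wavelength.
For dark reflection here: 2 n t = m λ.
λ = 2 n t / m. The longest wavelength is m = 1: λ = 2 × 2.328 × 134 / 1.00 = 624 nm.

624 nm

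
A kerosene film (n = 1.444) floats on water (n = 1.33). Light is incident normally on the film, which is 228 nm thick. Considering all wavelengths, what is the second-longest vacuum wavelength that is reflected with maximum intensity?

439 nm

At the upper boundary (n = 1.0 to n = 1.444) the reflected ray undergoes a half-wave phase shift.
Bottom surface (1.444 → 1.33): reflection off a lower-index medium gives no phase shift.
Exactly one π shift → a net half-wave offset.
So the condition for constructive reflection is 2 n t = (m + ½) λ.
λ = 2 n t / (m + ½). The second-longest wavelength is m = 1: λ = 2 × 1.444 × 228 / 1.50 = 439 nm.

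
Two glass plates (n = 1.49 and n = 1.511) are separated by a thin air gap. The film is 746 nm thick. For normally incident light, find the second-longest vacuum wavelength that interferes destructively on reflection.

At the upper boundary (n = 1.49 to n = 1.0) the reflected ray undergoes no phase shift.
Ray reflecting at the bottom interface goes from n = 1.0 toward n = 1.511: a half-wave phase shift.
The two reflections differ by half a wavelength.
For weak reflection here: 2 n t = m λ.
λ = 2 n t / m. The second-longest wavelength is m = 2: λ = 2 × 1.0 × 746 / 2.00 = 746 nm.

746 nm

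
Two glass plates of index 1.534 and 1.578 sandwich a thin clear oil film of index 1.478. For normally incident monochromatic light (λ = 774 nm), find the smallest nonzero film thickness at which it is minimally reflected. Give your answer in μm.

0.262 μm

At the upper boundary (n = 1.534 to n = 1.478) the reflected ray undergoes no phase shift.
At the lower boundary (n = 1.478 to n = 1.578) the reflected ray undergoes a half-wave phase shift.
The two reflections differ by half a wavelength.
With one net inversion, destructive interference in reflection requires 2 n t = m λ.
Minimum nonzero at m = 1: t = λ / (2 n) = 774 / (2 × 1.478) = 262 nm.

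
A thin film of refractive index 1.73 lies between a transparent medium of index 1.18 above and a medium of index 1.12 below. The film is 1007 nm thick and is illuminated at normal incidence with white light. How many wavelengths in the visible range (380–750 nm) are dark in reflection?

5

At the upper boundary (n = 1.18 to n = 1.73) the reflected ray undergoes a half-wave phase shift.
Ray reflecting at the bottom interface goes from n = 1.73 toward n = 1.12: no phase shift.
The two reflections differ by half a wavelength.
For minimum reflection here: 2 n t = m λ.
λ = 2 n t / m = 3484 / m nm.
m=4: 871 nm (IR); m=5: 697 nm (visible); m=6: 581 nm (visible); m=7: 498 nm (visible); m=8: 436 nm (visible); m=9: 387 nm (visible); m=10: 348 nm (UV).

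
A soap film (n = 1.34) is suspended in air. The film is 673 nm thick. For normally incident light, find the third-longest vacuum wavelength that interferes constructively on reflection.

721 nm

Top surface (1.0 → 1.34): reflection off a higher-index medium gives a half-wave phase shift.
Ray reflecting at the bottom interface goes from n = 1.34 toward n = 1.0: no phase shift.
Exactly one π shift → a net half-wave offset.
So the condition for constructive reflection is 2 n t = (m + ½) λ.
λ = 2 n t / (m + ½). The third-longest wavelength is m = 2: λ = 2 × 1.34 × 673 / 2.50 = 721 nm.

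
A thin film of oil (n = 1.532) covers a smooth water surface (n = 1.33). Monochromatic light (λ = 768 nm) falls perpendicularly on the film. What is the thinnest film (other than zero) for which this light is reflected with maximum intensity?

125 nm

Ray reflecting at the top interface goes from n = 1.0 toward n = 1.532: a half-wave phase shift.
Bottom surface (1.532 → 1.33): reflection off a lower-index medium gives no phase shift.
Exactly one π shift → a net half-wave offset.
With one net inversion, constructive interference in reflection requires 2 n t = (m + ½) λ.
Minimum at m = 0: t = λ / (4 n) = 768 / (4 × 1.532) = 125 nm.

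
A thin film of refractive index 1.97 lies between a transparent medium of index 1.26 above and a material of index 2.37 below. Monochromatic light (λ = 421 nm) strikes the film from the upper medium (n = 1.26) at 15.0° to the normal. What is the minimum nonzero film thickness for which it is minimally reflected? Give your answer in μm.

0.0542 μm

Ray reflecting at the top interface goes from n = 1.26 toward n = 1.97: a half-wave phase shift.
At the lower boundary (n = 1.97 to n = 2.37) the reflected ray undergoes a half-wave phase shift.
Zero or two π shifts → no net half-wave offset.
With no net inversion, destructive interference in reflection requires 2 n t cos θ_r = (m + ½) λ.
Snell's law: 1.26 sin 15.0° = 1.97 sin θ_r → sin θ_r = 0.166, cos θ_r = 0.986.
Minimum at m = 0: t = λ / (4 n cos θ_r) = 421 / (4 × 1.97 × 0.986) = 54.2 nm.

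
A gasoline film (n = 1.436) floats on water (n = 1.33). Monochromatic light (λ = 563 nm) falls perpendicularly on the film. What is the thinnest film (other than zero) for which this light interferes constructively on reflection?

98.0 nm

At the upper boundary (n = 1.0 to n = 1.436) the reflected ray undergoes a half-wave phase shift.
Ray reflecting at the bottom interface goes from n = 1.436 toward n = 1.33: no phase shift.
Net: one phase inversion between the two reflected rays.
With one net inversion, constructive interference in reflection requires 2 n t = (m + ½) λ.
Minimum at m = 0: t = λ / (4 n) = 563 / (4 × 1.436) = 98.0 nm.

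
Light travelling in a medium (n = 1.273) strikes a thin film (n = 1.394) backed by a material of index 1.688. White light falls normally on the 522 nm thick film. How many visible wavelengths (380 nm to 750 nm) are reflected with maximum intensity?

2

Top surface (1.273 → 1.394): reflection off a higher-index medium gives a half-wave phase shift.
At the lower boundary (n = 1.394 to n = 1.688) the reflected ray undergoes a half-wave phase shift.
Zero or two π shifts → no net half-wave offset.
For strong reflection here: 2 n t = m λ.
λ = 2 n t / m = 1455 / m nm.
m=1: 1455 nm (IR); m=2: 728 nm (visible); m=3: 485 nm (visible); m=4: 364 nm (UV).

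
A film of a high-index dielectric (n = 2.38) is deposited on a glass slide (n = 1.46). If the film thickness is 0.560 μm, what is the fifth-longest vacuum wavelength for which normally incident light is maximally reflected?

At the upper boundary (n = 1.0 to n = 2.38) the reflected ray undergoes a half-wave phase shift.
At the lower boundary (n = 2.38 to n = 1.46) the reflected ray undergoes no phase shift.
Exactly one π shift → a net half-wave offset.
With one net inversion, constructive interference in reflection requires 2 n t = (m + ½) λ.
λ = 2 n t / (m + ½). The fifth-longest wavelength is m = 4: λ = 2 × 2.38 × 560 / 4.50 = 592 nm.

592 nm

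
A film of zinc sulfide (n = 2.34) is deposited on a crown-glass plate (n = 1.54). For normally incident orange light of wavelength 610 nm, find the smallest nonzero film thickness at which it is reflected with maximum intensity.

At the upper boundary (n = 1.0 to n = 2.34) the reflected ray undergoes a half-wave phase shift.
Bottom surface (2.34 → 1.54): reflection off a lower-index medium gives no phase shift.
Net: one phase inversion between the two reflected rays.
For bright reflection here: 2 n t = (m + ½) λ.
Minimum at m = 0: t = λ / (4 n) = 610 / (4 × 2.34) = 65.2 nm.

65.2 nm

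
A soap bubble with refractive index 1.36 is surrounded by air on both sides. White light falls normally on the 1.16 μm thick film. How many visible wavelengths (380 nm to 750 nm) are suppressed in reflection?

Top surface (1.0 → 1.36): reflection off a higher-index medium gives a half-wave phase shift.
Bottom surface (1.36 → 1.0): reflection off a lower-index medium gives no phase shift.
Net: one phase inversion between the two reflected rays.
With one net inversion, destructive interference in reflection requires 2 n t = m λ.
λ = 2 n t / m = 3155 / m nm.
m=4: 789 nm (IR); m=5: 631 nm (visible); m=6: 526 nm (visible); m=7: 451 nm (visible); m=8: 394 nm (visible); m=9: 351 nm (UV).

4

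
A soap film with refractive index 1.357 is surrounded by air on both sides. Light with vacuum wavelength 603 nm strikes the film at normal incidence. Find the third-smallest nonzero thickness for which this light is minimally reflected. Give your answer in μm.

0.667 μm

At the upper boundary (n = 1.0 to n = 1.357) the reflected ray undergoes a half-wave phase shift.
Bottom surface (1.357 → 1.0): reflection off a lower-index medium gives no phase shift.
The two reflections differ by half a wavelength.
With one net inversion, destructive interference in reflection requires 2 n t = m λ.
The third-smallest nonzero thickness corresponds to m = 3: t = m λ / (2 n) = 3.00 × 603 / (2 × 1.357) = 667 nm.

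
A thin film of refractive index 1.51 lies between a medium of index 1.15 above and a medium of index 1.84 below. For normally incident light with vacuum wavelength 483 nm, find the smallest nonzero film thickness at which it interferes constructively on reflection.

160 nm

Top surface (1.15 → 1.51): reflection off a higher-index medium gives a half-wave phase shift.
At the lower boundary (n = 1.51 to n = 1.84) the reflected ray undergoes a half-wave phase shift.
Net: no relative phase inversion (both shifts match).
So the condition for constructive reflection is 2 n t = m λ.
Minimum nonzero at m = 1: t = λ / (2 n) = 483 / (2 × 1.51) = 160 nm.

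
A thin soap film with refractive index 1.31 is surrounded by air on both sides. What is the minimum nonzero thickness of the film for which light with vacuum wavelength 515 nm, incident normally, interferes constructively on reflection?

Ray reflecting at the top interface goes from n = 1.0 toward n = 1.31: a half-wave phase shift.
Bottom surface (1.31 → 1.0): reflection off a lower-index medium gives no phase shift.
Net: one phase inversion between the two reflected rays.
With one net inversion, constructive interference in reflection requires 2 n t = (m + ½) λ.
Minimum at m = 0: t = λ / (4 n) = 515 / (4 × 1.31) = 98.3 nm.

98.3 nm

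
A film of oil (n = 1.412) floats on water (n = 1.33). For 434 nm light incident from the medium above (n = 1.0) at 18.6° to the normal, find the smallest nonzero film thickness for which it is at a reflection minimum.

158 nm

Top surface (1.0 → 1.412): reflection off a higher-index medium gives a half-wave phase shift.
Bottom surface (1.412 → 1.33): reflection off a lower-index medium gives no phase shift.
Exactly one π shift → a net half-wave offset.
So the condition for destructive reflection is 2 n t cos θ_r = m λ.
Snell's law: 1.0 sin 18.6° = 1.412 sin θ_r → sin θ_r = 0.226, cos θ_r = 0.974.
Minimum nonzero at m = 1: t = λ / (2 n cos θ_r) = 434 / (2 × 1.412 × 0.974) = 158 nm.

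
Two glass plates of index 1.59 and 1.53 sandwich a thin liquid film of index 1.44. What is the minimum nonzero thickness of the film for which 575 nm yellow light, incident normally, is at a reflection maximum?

At the upper boundary (n = 1.59 to n = 1.44) the reflected ray undergoes no phase shift.
At the lower boundary (n = 1.44 to n = 1.53) the reflected ray undergoes a half-wave phase shift.
Net: one phase inversion between the two reflected rays.
So the condition for constructive reflection is 2 n t = (m + ½) λ.
Minimum at m = 0: t = λ / (4 n) = 575 / (4 × 1.44) = 99.8 nm.

99.8 nm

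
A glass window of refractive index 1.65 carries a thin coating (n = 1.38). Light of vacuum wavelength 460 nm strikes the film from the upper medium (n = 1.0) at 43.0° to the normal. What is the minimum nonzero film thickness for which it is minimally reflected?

95.9 nm

Top surface (1.0 → 1.38): reflection off a higher-index medium gives a half-wave phase shift.
Ray reflecting at the bottom interface goes from n = 1.38 toward n = 1.65: a half-wave phase shift.
Zero or two π shifts → no net half-wave offset.
So the condition for destructive reflection is 2 n t cos θ_r = (m + ½) λ.
Snell's law: 1.0 sin 43.0° = 1.38 sin θ_r → sin θ_r = 0.494, cos θ_r = 0.869.
Minimum at m = 0: t = λ / (4 n cos θ_r) = 460 / (4 × 1.38 × 0.869) = 95.9 nm.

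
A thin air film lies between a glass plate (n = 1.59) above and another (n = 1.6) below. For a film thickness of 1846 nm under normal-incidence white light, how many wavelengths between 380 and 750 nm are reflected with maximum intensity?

5

Top surface (1.59 → 1.0): reflection off a lower-index medium gives no phase shift.
Bottom surface (1.0 → 1.6): reflection off a higher-index medium gives a half-wave phase shift.
Net: one phase inversion between the two reflected rays.
With one net inversion, constructive interference in reflection requires 2 n t = (m + ½) λ.
λ = 2 n t / (m + ½) = 3692 / (m + ½) nm.
m=4: 820 nm (IR); m=5: 671 nm (visible); m=6: 568 nm (visible); m=7: 492 nm (visible); m=8: 434 nm (visible); m=9: 389 nm (visible); m=10: 352 nm (UV).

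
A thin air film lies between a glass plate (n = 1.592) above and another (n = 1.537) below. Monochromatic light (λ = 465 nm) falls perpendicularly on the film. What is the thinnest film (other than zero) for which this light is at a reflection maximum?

At the upper boundary (n = 1.592 to n = 1.0) the reflected ray undergoes no phase shift.
Ray reflecting at the bottom interface goes from n = 1.0 toward n = 1.537: a half-wave phase shift.
Exactly one π shift → a net half-wave offset.
So the condition for constructive reflection is 2 n t = (m + ½) λ.
Minimum at m = 0: t = λ / (4 n) = 465 / (4 × 1.0) = 116 nm.

116 nm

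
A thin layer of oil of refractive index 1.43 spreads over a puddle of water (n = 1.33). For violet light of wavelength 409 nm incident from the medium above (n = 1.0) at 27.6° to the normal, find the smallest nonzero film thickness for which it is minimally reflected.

151 nm

At the upper boundary (n = 1.0 to n = 1.43) the reflected ray undergoes a half-wave phase shift.
Ray reflecting at the bottom interface goes from n = 1.43 toward n = 1.33: no phase shift.
Exactly one π shift → a net half-wave offset.
With one net inversion, destructive interference in reflection requires 2 n t cos θ_r = m λ.
Snell's law: 1.0 sin 27.6° = 1.43 sin θ_r → sin θ_r = 0.324, cos θ_r = 0.946.
Minimum nonzero at m = 1: t = λ / (2 n cos θ_r) = 409 / (2 × 1.43 × 0.946) = 151 nm.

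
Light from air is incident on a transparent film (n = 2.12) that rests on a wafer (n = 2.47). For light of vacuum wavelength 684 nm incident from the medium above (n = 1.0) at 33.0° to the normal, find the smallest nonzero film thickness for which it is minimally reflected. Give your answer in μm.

Ray reflecting at the top interface goes from n = 1.0 toward n = 2.12: a half-wave phase shift.
Ray reflecting at the bottom interface goes from n = 2.12 toward n = 2.47: a half-wave phase shift.
Zero or two π shifts → no net half-wave offset.
So the condition for destructive reflection is 2 n t cos θ_r = (m + ½) λ.
Snell's law: 1.0 sin 33.0° = 2.12 sin θ_r → sin θ_r = 0.257, cos θ_r = 0.966.
Minimum at m = 0: t = λ / (4 n cos θ_r) = 684 / (4 × 2.12 × 0.966) = 83.5 nm.

0.0835 μm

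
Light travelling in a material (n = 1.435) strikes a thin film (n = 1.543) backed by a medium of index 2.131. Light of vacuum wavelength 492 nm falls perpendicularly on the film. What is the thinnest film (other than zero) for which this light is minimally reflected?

79.7 nm

Top surface (1.435 → 1.543): reflection off a higher-index medium gives a half-wave phase shift.
At the lower boundary (n = 1.543 to n = 2.131) the reflected ray undergoes a half-wave phase shift.
Zero or two π shifts → no net half-wave offset.
With no net inversion, destructive interference in reflection requires 2 n t = (m + ½) λ.
Minimum at m = 0: t = λ / (4 n) = 492 / (4 × 1.543) = 79.7 nm.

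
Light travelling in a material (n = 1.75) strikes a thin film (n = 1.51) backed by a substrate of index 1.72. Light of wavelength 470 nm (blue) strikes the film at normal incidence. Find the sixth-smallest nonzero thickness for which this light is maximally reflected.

856 nm

Ray reflecting at the top interface goes from n = 1.75 toward n = 1.51: no phase shift.
At the lower boundary (n = 1.51 to n = 1.72) the reflected ray undergoes a half-wave phase shift.
Exactly one π shift → a net half-wave offset.
With one net inversion, constructive interference in reflection requires 2 n t = (m + ½) λ.
The sixth-smallest nonzero thickness corresponds to m = 5: t = (m + ½) λ / (2 n) = 5.50 × 470 / (2 × 1.51) = 856 nm.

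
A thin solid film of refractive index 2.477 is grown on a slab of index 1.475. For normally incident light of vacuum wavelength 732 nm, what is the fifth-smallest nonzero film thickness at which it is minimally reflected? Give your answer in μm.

0.739 μm

Top surface (1.0 → 2.477): reflection off a higher-index medium gives a half-wave phase shift.
Ray reflecting at the bottom interface goes from n = 2.477 toward n = 1.475: no phase shift.
Exactly one π shift → a net half-wave offset.
With one net inversion, destructive interference in reflection requires 2 n t = m λ.
The fifth-smallest nonzero thickness corresponds to m = 5: t = m λ / (2 n) = 5.00 × 732 / (2 × 2.477) = 739 nm.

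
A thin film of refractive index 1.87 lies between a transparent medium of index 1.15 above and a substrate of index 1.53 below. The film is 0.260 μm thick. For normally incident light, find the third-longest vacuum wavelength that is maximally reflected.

389 nm

At the upper boundary (n = 1.15 to n = 1.87) the reflected ray undergoes a half-wave phase shift.
At the lower boundary (n = 1.87 to n = 1.53) the reflected ray undergoes no phase shift.
Exactly one π shift → a net half-wave offset.
So the condition for constructive reflection is 2 n t = (m + ½) λ.
λ = 2 n t / (m + ½). The third-longest wavelength is m = 2: λ = 2 × 1.87 × 260 / 2.50 = 389 nm.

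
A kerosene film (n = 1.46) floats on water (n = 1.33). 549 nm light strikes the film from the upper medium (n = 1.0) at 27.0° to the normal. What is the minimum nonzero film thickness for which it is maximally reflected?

At the upper boundary (n = 1.0 to n = 1.46) the reflected ray undergoes a half-wave phase shift.
Ray reflecting at the bottom interface goes from n = 1.46 toward n = 1.33: no phase shift.
The two reflections differ by half a wavelength.
So the condition for constructive reflection is 2 n t cos θ_r = (m + ½) λ.
Snell's law: 1.0 sin 27.0° = 1.46 sin θ_r → sin θ_r = 0.311, cos θ_r = 0.950.
Minimum at m = 0: t = λ / (4 n cos θ_r) = 549 / (4 × 1.46 × 0.950) = 98.9 nm.

98.9 nm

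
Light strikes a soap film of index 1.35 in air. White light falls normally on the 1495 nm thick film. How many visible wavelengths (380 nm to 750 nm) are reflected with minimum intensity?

5

Top surface (1.0 → 1.35): reflection off a higher-index medium gives a half-wave phase shift.
Ray reflecting at the bottom interface goes from n = 1.35 toward n = 1.0: no phase shift.
Net: one phase inversion between the two reflected rays.
So the condition for destructive reflection is 2 n t = m λ.
λ = 2 n t / m = 4037 / m nm.
m=5: 807 nm (IR); m=6: 673 nm (visible); m=7: 577 nm (visible); m=8: 505 nm (visible); m=9: 449 nm (visible); m=10: 404 nm (visible); m=11: 367 nm (UV).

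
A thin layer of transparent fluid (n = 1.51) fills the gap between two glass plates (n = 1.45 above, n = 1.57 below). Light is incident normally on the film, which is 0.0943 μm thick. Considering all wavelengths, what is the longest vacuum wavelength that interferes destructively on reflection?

Top surface (1.45 → 1.51): reflection off a higher-index medium gives a half-wave phase shift.
Bottom surface (1.51 → 1.57): reflection off a higher-index medium gives a half-wave phase shift.
Zero or two π shifts → no net half-wave offset.
For weak reflection here: 2 n t = (m + ½) λ.
λ = 2 n t / (m + ½). The longest wavelength is m = 0: λ = 2 × 1.51 × 94.3 / 0.500 = 570 nm.

570 nm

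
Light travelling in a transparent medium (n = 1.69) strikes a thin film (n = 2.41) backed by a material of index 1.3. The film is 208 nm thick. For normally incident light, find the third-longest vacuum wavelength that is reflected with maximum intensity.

Top surface (1.69 → 2.41): reflection off a higher-index medium gives a half-wave phase shift.
Bottom surface (2.41 → 1.3): reflection off a lower-index medium gives no phase shift.
Exactly one π shift → a net half-wave offset.
So the condition for constructive reflection is 2 n t = (m + ½) λ.
λ = 2 n t / (m + ½). The third-longest wavelength is m = 2: λ = 2 × 2.41 × 208 / 2.50 = 401 nm.

401 nm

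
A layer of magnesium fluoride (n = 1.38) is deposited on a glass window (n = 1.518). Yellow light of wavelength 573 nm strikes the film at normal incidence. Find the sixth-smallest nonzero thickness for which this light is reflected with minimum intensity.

Ray reflecting at the top interface goes from n = 1.0 toward n = 1.38: a half-wave phase shift.
Bottom surface (1.38 → 1.518): reflection off a higher-index medium gives a half-wave phase shift.
The two reflections carry the same phase change, so no net offset.
With no net inversion, destructive interference in reflection requires 2 n t = (m + ½) λ.
The sixth-smallest nonzero thickness corresponds to m = 5: t = (m + ½) λ / (2 n) = 5.50 × 573 / (2 × 1.38) = 1142 nm.

1142 nm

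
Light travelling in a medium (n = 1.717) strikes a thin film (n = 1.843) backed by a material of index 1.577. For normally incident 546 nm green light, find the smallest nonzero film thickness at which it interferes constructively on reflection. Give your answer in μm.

0.0741 μm

Ray reflecting at the top interface goes from n = 1.717 toward n = 1.843: a half-wave phase shift.
Ray reflecting at the bottom interface goes from n = 1.843 toward n = 1.577: no phase shift.
Exactly one π shift → a net half-wave offset.
So the condition for constructive reflection is 2 n t = (m + ½) λ.
Minimum at m = 0: t = λ / (4 n) = 546 / (4 × 1.843) = 74.1 nm.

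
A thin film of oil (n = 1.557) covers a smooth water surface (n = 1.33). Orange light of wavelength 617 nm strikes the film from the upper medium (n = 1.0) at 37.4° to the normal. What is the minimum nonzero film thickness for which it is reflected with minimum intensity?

215 nm

Top surface (1.0 → 1.557): reflection off a higher-index medium gives a half-wave phase shift.
Ray reflecting at the bottom interface goes from n = 1.557 toward n = 1.33: no phase shift.
The two reflections differ by half a wavelength.
For weak reflection here: 2 n t cos θ_r = m λ.
Snell's law: 1.0 sin 37.4° = 1.557 sin θ_r → sin θ_r = 0.390, cos θ_r = 0.921.
Minimum nonzero at m = 1: t = λ / (2 n cos θ_r) = 617 / (2 × 1.557 × 0.921) = 215 nm.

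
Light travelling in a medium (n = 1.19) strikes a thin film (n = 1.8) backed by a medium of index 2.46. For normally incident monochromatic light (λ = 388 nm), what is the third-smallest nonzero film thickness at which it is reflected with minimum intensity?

Top surface (1.19 → 1.8): reflection off a higher-index medium gives a half-wave phase shift.
Bottom surface (1.8 → 2.46): reflection off a higher-index medium gives a half-wave phase shift.
Net: no relative phase inversion (both shifts match).
With no net inversion, destructive interference in reflection requires 2 n t = (m + ½) λ.
The third-smallest nonzero thickness corresponds to m = 2: t = (m + ½) λ / (2 n) = 2.50 × 388 / (2 × 1.8) = 269 nm.

269 nm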